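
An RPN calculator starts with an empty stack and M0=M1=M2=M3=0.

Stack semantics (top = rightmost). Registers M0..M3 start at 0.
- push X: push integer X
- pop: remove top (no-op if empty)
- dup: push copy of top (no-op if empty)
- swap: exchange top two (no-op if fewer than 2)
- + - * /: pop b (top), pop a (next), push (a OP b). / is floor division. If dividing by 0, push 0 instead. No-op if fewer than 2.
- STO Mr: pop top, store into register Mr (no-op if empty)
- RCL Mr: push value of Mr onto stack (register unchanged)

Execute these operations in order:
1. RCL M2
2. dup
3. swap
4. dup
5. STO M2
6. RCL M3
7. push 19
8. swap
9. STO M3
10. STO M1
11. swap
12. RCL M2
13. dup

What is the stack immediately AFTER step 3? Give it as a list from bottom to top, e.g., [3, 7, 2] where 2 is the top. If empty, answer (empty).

After op 1 (RCL M2): stack=[0] mem=[0,0,0,0]
After op 2 (dup): stack=[0,0] mem=[0,0,0,0]
After op 3 (swap): stack=[0,0] mem=[0,0,0,0]

[0, 0]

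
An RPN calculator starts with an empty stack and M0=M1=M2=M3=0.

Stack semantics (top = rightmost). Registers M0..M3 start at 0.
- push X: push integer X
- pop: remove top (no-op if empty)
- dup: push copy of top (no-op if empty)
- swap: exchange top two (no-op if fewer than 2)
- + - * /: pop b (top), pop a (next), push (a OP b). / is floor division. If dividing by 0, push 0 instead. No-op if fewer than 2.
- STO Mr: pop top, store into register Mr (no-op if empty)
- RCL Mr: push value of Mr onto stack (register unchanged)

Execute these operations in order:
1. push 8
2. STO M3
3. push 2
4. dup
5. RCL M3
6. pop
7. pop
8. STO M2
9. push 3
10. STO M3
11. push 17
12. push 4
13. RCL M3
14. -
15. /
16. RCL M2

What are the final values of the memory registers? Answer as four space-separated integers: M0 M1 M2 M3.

Answer: 0 0 2 3

Derivation:
After op 1 (push 8): stack=[8] mem=[0,0,0,0]
After op 2 (STO M3): stack=[empty] mem=[0,0,0,8]
After op 3 (push 2): stack=[2] mem=[0,0,0,8]
After op 4 (dup): stack=[2,2] mem=[0,0,0,8]
After op 5 (RCL M3): stack=[2,2,8] mem=[0,0,0,8]
After op 6 (pop): stack=[2,2] mem=[0,0,0,8]
After op 7 (pop): stack=[2] mem=[0,0,0,8]
After op 8 (STO M2): stack=[empty] mem=[0,0,2,8]
After op 9 (push 3): stack=[3] mem=[0,0,2,8]
After op 10 (STO M3): stack=[empty] mem=[0,0,2,3]
After op 11 (push 17): stack=[17] mem=[0,0,2,3]
After op 12 (push 4): stack=[17,4] mem=[0,0,2,3]
After op 13 (RCL M3): stack=[17,4,3] mem=[0,0,2,3]
After op 14 (-): stack=[17,1] mem=[0,0,2,3]
After op 15 (/): stack=[17] mem=[0,0,2,3]
After op 16 (RCL M2): stack=[17,2] mem=[0,0,2,3]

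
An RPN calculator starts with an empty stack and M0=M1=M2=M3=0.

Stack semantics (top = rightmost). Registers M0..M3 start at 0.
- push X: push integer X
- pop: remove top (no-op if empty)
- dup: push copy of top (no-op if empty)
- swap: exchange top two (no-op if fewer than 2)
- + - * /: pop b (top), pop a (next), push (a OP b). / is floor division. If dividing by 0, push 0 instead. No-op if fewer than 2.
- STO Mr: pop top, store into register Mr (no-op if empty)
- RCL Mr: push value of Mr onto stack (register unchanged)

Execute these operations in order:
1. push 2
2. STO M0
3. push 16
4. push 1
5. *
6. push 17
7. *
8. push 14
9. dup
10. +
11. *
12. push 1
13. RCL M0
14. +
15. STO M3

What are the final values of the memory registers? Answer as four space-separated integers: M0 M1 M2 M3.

Answer: 2 0 0 3

Derivation:
After op 1 (push 2): stack=[2] mem=[0,0,0,0]
After op 2 (STO M0): stack=[empty] mem=[2,0,0,0]
After op 3 (push 16): stack=[16] mem=[2,0,0,0]
After op 4 (push 1): stack=[16,1] mem=[2,0,0,0]
After op 5 (*): stack=[16] mem=[2,0,0,0]
After op 6 (push 17): stack=[16,17] mem=[2,0,0,0]
After op 7 (*): stack=[272] mem=[2,0,0,0]
After op 8 (push 14): stack=[272,14] mem=[2,0,0,0]
After op 9 (dup): stack=[272,14,14] mem=[2,0,0,0]
After op 10 (+): stack=[272,28] mem=[2,0,0,0]
After op 11 (*): stack=[7616] mem=[2,0,0,0]
After op 12 (push 1): stack=[7616,1] mem=[2,0,0,0]
After op 13 (RCL M0): stack=[7616,1,2] mem=[2,0,0,0]
After op 14 (+): stack=[7616,3] mem=[2,0,0,0]
After op 15 (STO M3): stack=[7616] mem=[2,0,0,3]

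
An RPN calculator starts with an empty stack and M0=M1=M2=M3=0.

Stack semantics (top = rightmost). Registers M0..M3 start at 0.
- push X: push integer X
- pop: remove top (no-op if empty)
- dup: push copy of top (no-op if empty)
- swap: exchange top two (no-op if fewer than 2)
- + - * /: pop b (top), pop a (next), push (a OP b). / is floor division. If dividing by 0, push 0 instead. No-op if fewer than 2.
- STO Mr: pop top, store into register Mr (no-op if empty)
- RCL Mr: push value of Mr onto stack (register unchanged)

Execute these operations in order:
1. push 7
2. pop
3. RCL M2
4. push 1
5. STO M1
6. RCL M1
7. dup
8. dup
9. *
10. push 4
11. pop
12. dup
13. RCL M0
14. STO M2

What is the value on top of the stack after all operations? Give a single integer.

Answer: 1

Derivation:
After op 1 (push 7): stack=[7] mem=[0,0,0,0]
After op 2 (pop): stack=[empty] mem=[0,0,0,0]
After op 3 (RCL M2): stack=[0] mem=[0,0,0,0]
After op 4 (push 1): stack=[0,1] mem=[0,0,0,0]
After op 5 (STO M1): stack=[0] mem=[0,1,0,0]
After op 6 (RCL M1): stack=[0,1] mem=[0,1,0,0]
After op 7 (dup): stack=[0,1,1] mem=[0,1,0,0]
After op 8 (dup): stack=[0,1,1,1] mem=[0,1,0,0]
After op 9 (*): stack=[0,1,1] mem=[0,1,0,0]
After op 10 (push 4): stack=[0,1,1,4] mem=[0,1,0,0]
After op 11 (pop): stack=[0,1,1] mem=[0,1,0,0]
After op 12 (dup): stack=[0,1,1,1] mem=[0,1,0,0]
After op 13 (RCL M0): stack=[0,1,1,1,0] mem=[0,1,0,0]
After op 14 (STO M2): stack=[0,1,1,1] mem=[0,1,0,0]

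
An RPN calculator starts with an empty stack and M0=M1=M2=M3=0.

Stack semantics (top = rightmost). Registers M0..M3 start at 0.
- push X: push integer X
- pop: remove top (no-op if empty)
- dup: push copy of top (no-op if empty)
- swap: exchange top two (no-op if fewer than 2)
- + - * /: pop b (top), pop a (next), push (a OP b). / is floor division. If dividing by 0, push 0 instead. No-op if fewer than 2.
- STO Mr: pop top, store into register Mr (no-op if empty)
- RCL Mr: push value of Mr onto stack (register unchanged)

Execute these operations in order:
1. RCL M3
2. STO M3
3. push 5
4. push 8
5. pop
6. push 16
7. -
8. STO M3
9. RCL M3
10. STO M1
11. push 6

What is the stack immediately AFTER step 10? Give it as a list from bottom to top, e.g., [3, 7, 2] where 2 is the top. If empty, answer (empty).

After op 1 (RCL M3): stack=[0] mem=[0,0,0,0]
After op 2 (STO M3): stack=[empty] mem=[0,0,0,0]
After op 3 (push 5): stack=[5] mem=[0,0,0,0]
After op 4 (push 8): stack=[5,8] mem=[0,0,0,0]
After op 5 (pop): stack=[5] mem=[0,0,0,0]
After op 6 (push 16): stack=[5,16] mem=[0,0,0,0]
After op 7 (-): stack=[-11] mem=[0,0,0,0]
After op 8 (STO M3): stack=[empty] mem=[0,0,0,-11]
After op 9 (RCL M3): stack=[-11] mem=[0,0,0,-11]
After op 10 (STO M1): stack=[empty] mem=[0,-11,0,-11]

(empty)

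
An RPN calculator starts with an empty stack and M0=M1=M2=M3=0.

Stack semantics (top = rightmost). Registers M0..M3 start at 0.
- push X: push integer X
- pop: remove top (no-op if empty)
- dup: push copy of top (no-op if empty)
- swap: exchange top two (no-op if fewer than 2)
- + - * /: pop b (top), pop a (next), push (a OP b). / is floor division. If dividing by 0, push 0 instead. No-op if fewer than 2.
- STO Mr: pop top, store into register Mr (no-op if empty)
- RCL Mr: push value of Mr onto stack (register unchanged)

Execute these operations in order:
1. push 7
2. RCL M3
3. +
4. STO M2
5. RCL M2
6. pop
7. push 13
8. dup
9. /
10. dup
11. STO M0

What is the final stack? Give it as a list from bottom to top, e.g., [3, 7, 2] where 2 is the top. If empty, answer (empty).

After op 1 (push 7): stack=[7] mem=[0,0,0,0]
After op 2 (RCL M3): stack=[7,0] mem=[0,0,0,0]
After op 3 (+): stack=[7] mem=[0,0,0,0]
After op 4 (STO M2): stack=[empty] mem=[0,0,7,0]
After op 5 (RCL M2): stack=[7] mem=[0,0,7,0]
After op 6 (pop): stack=[empty] mem=[0,0,7,0]
After op 7 (push 13): stack=[13] mem=[0,0,7,0]
After op 8 (dup): stack=[13,13] mem=[0,0,7,0]
After op 9 (/): stack=[1] mem=[0,0,7,0]
After op 10 (dup): stack=[1,1] mem=[0,0,7,0]
After op 11 (STO M0): stack=[1] mem=[1,0,7,0]

Answer: [1]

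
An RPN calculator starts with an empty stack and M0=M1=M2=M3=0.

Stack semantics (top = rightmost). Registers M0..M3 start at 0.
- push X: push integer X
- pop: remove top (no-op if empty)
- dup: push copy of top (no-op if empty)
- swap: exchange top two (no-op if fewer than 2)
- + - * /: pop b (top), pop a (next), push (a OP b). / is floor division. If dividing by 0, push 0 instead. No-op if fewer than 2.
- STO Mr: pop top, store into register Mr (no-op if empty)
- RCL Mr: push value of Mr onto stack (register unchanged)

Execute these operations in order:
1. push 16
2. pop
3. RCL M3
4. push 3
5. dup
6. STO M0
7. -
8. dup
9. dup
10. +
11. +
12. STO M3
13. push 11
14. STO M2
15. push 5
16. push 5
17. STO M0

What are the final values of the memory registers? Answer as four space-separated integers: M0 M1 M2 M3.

After op 1 (push 16): stack=[16] mem=[0,0,0,0]
After op 2 (pop): stack=[empty] mem=[0,0,0,0]
After op 3 (RCL M3): stack=[0] mem=[0,0,0,0]
After op 4 (push 3): stack=[0,3] mem=[0,0,0,0]
After op 5 (dup): stack=[0,3,3] mem=[0,0,0,0]
After op 6 (STO M0): stack=[0,3] mem=[3,0,0,0]
After op 7 (-): stack=[-3] mem=[3,0,0,0]
After op 8 (dup): stack=[-3,-3] mem=[3,0,0,0]
After op 9 (dup): stack=[-3,-3,-3] mem=[3,0,0,0]
After op 10 (+): stack=[-3,-6] mem=[3,0,0,0]
After op 11 (+): stack=[-9] mem=[3,0,0,0]
After op 12 (STO M3): stack=[empty] mem=[3,0,0,-9]
After op 13 (push 11): stack=[11] mem=[3,0,0,-9]
After op 14 (STO M2): stack=[empty] mem=[3,0,11,-9]
After op 15 (push 5): stack=[5] mem=[3,0,11,-9]
After op 16 (push 5): stack=[5,5] mem=[3,0,11,-9]
After op 17 (STO M0): stack=[5] mem=[5,0,11,-9]

Answer: 5 0 11 -9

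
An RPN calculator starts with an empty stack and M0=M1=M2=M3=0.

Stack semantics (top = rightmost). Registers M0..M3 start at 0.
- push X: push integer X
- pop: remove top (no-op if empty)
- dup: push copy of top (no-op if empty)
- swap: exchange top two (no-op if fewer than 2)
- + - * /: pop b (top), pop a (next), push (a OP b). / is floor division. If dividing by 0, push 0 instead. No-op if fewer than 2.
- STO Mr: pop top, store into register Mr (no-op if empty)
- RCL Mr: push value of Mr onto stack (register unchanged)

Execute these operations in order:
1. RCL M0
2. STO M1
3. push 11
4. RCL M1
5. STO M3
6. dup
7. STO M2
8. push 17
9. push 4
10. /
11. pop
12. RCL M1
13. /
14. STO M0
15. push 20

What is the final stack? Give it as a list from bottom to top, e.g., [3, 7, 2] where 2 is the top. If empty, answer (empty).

After op 1 (RCL M0): stack=[0] mem=[0,0,0,0]
After op 2 (STO M1): stack=[empty] mem=[0,0,0,0]
After op 3 (push 11): stack=[11] mem=[0,0,0,0]
After op 4 (RCL M1): stack=[11,0] mem=[0,0,0,0]
After op 5 (STO M3): stack=[11] mem=[0,0,0,0]
After op 6 (dup): stack=[11,11] mem=[0,0,0,0]
After op 7 (STO M2): stack=[11] mem=[0,0,11,0]
After op 8 (push 17): stack=[11,17] mem=[0,0,11,0]
After op 9 (push 4): stack=[11,17,4] mem=[0,0,11,0]
After op 10 (/): stack=[11,4] mem=[0,0,11,0]
After op 11 (pop): stack=[11] mem=[0,0,11,0]
After op 12 (RCL M1): stack=[11,0] mem=[0,0,11,0]
After op 13 (/): stack=[0] mem=[0,0,11,0]
After op 14 (STO M0): stack=[empty] mem=[0,0,11,0]
After op 15 (push 20): stack=[20] mem=[0,0,11,0]

Answer: [20]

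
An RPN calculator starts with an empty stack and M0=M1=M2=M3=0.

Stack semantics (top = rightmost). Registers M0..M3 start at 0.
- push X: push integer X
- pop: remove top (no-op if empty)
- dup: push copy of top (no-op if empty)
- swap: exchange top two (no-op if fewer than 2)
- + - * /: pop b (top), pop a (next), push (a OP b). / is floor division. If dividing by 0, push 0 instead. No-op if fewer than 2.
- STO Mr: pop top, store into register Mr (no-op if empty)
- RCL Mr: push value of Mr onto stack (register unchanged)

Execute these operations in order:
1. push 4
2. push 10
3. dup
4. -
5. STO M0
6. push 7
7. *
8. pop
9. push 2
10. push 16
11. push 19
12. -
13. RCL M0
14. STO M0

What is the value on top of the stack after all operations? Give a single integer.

Answer: -3

Derivation:
After op 1 (push 4): stack=[4] mem=[0,0,0,0]
After op 2 (push 10): stack=[4,10] mem=[0,0,0,0]
After op 3 (dup): stack=[4,10,10] mem=[0,0,0,0]
After op 4 (-): stack=[4,0] mem=[0,0,0,0]
After op 5 (STO M0): stack=[4] mem=[0,0,0,0]
After op 6 (push 7): stack=[4,7] mem=[0,0,0,0]
After op 7 (*): stack=[28] mem=[0,0,0,0]
After op 8 (pop): stack=[empty] mem=[0,0,0,0]
After op 9 (push 2): stack=[2] mem=[0,0,0,0]
After op 10 (push 16): stack=[2,16] mem=[0,0,0,0]
After op 11 (push 19): stack=[2,16,19] mem=[0,0,0,0]
After op 12 (-): stack=[2,-3] mem=[0,0,0,0]
After op 13 (RCL M0): stack=[2,-3,0] mem=[0,0,0,0]
After op 14 (STO M0): stack=[2,-3] mem=[0,0,0,0]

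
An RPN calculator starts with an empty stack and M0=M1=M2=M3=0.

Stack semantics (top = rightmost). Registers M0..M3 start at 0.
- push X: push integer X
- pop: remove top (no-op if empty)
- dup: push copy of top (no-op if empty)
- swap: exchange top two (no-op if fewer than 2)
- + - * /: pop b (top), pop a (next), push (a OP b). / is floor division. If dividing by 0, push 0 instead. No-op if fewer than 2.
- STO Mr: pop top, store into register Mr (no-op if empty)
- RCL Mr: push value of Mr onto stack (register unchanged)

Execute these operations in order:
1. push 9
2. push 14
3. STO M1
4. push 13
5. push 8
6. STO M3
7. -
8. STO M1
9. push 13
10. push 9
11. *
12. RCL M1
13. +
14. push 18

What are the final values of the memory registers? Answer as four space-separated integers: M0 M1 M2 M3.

After op 1 (push 9): stack=[9] mem=[0,0,0,0]
After op 2 (push 14): stack=[9,14] mem=[0,0,0,0]
After op 3 (STO M1): stack=[9] mem=[0,14,0,0]
After op 4 (push 13): stack=[9,13] mem=[0,14,0,0]
After op 5 (push 8): stack=[9,13,8] mem=[0,14,0,0]
After op 6 (STO M3): stack=[9,13] mem=[0,14,0,8]
After op 7 (-): stack=[-4] mem=[0,14,0,8]
After op 8 (STO M1): stack=[empty] mem=[0,-4,0,8]
After op 9 (push 13): stack=[13] mem=[0,-4,0,8]
After op 10 (push 9): stack=[13,9] mem=[0,-4,0,8]
After op 11 (*): stack=[117] mem=[0,-4,0,8]
After op 12 (RCL M1): stack=[117,-4] mem=[0,-4,0,8]
After op 13 (+): stack=[113] mem=[0,-4,0,8]
After op 14 (push 18): stack=[113,18] mem=[0,-4,0,8]

Answer: 0 -4 0 8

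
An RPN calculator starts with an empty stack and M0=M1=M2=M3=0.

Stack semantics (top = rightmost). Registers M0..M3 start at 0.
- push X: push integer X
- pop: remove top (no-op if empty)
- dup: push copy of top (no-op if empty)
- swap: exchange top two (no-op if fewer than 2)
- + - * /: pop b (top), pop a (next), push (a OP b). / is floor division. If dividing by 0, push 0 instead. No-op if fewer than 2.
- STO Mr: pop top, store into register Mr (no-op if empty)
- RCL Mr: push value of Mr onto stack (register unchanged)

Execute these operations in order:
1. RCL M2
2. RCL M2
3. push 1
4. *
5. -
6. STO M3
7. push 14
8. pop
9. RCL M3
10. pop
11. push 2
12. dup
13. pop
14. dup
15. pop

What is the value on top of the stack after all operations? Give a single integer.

Answer: 2

Derivation:
After op 1 (RCL M2): stack=[0] mem=[0,0,0,0]
After op 2 (RCL M2): stack=[0,0] mem=[0,0,0,0]
After op 3 (push 1): stack=[0,0,1] mem=[0,0,0,0]
After op 4 (*): stack=[0,0] mem=[0,0,0,0]
After op 5 (-): stack=[0] mem=[0,0,0,0]
After op 6 (STO M3): stack=[empty] mem=[0,0,0,0]
After op 7 (push 14): stack=[14] mem=[0,0,0,0]
After op 8 (pop): stack=[empty] mem=[0,0,0,0]
After op 9 (RCL M3): stack=[0] mem=[0,0,0,0]
After op 10 (pop): stack=[empty] mem=[0,0,0,0]
After op 11 (push 2): stack=[2] mem=[0,0,0,0]
After op 12 (dup): stack=[2,2] mem=[0,0,0,0]
After op 13 (pop): stack=[2] mem=[0,0,0,0]
After op 14 (dup): stack=[2,2] mem=[0,0,0,0]
After op 15 (pop): stack=[2] mem=[0,0,0,0]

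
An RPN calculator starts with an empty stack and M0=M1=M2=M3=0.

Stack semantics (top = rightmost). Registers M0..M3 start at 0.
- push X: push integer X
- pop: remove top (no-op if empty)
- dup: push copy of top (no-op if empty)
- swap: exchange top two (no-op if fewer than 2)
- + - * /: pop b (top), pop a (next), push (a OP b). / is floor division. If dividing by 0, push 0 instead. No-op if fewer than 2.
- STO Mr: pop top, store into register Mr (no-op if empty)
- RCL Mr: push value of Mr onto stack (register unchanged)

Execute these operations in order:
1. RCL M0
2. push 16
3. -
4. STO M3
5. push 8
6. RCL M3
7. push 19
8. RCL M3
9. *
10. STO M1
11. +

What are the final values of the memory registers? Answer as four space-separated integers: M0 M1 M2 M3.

Answer: 0 -304 0 -16

Derivation:
After op 1 (RCL M0): stack=[0] mem=[0,0,0,0]
After op 2 (push 16): stack=[0,16] mem=[0,0,0,0]
After op 3 (-): stack=[-16] mem=[0,0,0,0]
After op 4 (STO M3): stack=[empty] mem=[0,0,0,-16]
After op 5 (push 8): stack=[8] mem=[0,0,0,-16]
After op 6 (RCL M3): stack=[8,-16] mem=[0,0,0,-16]
After op 7 (push 19): stack=[8,-16,19] mem=[0,0,0,-16]
After op 8 (RCL M3): stack=[8,-16,19,-16] mem=[0,0,0,-16]
After op 9 (*): stack=[8,-16,-304] mem=[0,0,0,-16]
After op 10 (STO M1): stack=[8,-16] mem=[0,-304,0,-16]
After op 11 (+): stack=[-8] mem=[0,-304,0,-16]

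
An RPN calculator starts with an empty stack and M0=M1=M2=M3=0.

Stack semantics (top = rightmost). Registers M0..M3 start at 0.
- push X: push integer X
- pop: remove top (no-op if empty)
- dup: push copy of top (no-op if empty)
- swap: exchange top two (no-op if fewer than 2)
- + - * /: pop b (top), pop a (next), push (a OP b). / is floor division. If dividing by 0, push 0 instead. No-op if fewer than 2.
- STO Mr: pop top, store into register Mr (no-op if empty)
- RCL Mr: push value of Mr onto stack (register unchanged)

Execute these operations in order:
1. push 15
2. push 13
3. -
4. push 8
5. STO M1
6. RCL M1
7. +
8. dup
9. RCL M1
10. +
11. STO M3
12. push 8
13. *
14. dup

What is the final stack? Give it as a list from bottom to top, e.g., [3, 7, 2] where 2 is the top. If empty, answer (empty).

After op 1 (push 15): stack=[15] mem=[0,0,0,0]
After op 2 (push 13): stack=[15,13] mem=[0,0,0,0]
After op 3 (-): stack=[2] mem=[0,0,0,0]
After op 4 (push 8): stack=[2,8] mem=[0,0,0,0]
After op 5 (STO M1): stack=[2] mem=[0,8,0,0]
After op 6 (RCL M1): stack=[2,8] mem=[0,8,0,0]
After op 7 (+): stack=[10] mem=[0,8,0,0]
After op 8 (dup): stack=[10,10] mem=[0,8,0,0]
After op 9 (RCL M1): stack=[10,10,8] mem=[0,8,0,0]
After op 10 (+): stack=[10,18] mem=[0,8,0,0]
After op 11 (STO M3): stack=[10] mem=[0,8,0,18]
After op 12 (push 8): stack=[10,8] mem=[0,8,0,18]
After op 13 (*): stack=[80] mem=[0,8,0,18]
After op 14 (dup): stack=[80,80] mem=[0,8,0,18]

Answer: [80, 80]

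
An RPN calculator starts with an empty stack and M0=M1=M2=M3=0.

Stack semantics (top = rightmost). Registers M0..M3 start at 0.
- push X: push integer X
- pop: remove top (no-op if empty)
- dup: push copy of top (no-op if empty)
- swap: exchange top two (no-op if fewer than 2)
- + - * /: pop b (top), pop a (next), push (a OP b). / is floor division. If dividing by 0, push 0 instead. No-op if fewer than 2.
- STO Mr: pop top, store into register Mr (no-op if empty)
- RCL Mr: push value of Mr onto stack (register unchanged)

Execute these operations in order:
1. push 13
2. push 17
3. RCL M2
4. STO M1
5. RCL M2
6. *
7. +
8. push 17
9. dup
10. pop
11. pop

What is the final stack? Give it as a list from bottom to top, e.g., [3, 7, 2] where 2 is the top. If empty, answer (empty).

After op 1 (push 13): stack=[13] mem=[0,0,0,0]
After op 2 (push 17): stack=[13,17] mem=[0,0,0,0]
After op 3 (RCL M2): stack=[13,17,0] mem=[0,0,0,0]
After op 4 (STO M1): stack=[13,17] mem=[0,0,0,0]
After op 5 (RCL M2): stack=[13,17,0] mem=[0,0,0,0]
After op 6 (*): stack=[13,0] mem=[0,0,0,0]
After op 7 (+): stack=[13] mem=[0,0,0,0]
After op 8 (push 17): stack=[13,17] mem=[0,0,0,0]
After op 9 (dup): stack=[13,17,17] mem=[0,0,0,0]
After op 10 (pop): stack=[13,17] mem=[0,0,0,0]
After op 11 (pop): stack=[13] mem=[0,0,0,0]

Answer: [13]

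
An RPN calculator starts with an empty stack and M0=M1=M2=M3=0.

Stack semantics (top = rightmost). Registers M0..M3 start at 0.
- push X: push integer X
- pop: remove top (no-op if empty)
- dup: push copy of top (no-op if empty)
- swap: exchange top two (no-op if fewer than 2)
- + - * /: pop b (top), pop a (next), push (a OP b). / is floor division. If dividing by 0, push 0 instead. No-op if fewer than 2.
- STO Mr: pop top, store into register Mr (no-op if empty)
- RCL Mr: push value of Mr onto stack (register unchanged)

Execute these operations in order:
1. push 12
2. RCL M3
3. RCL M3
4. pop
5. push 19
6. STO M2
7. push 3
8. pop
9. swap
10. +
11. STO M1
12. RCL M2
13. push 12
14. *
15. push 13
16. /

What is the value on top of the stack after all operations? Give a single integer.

After op 1 (push 12): stack=[12] mem=[0,0,0,0]
After op 2 (RCL M3): stack=[12,0] mem=[0,0,0,0]
After op 3 (RCL M3): stack=[12,0,0] mem=[0,0,0,0]
After op 4 (pop): stack=[12,0] mem=[0,0,0,0]
After op 5 (push 19): stack=[12,0,19] mem=[0,0,0,0]
After op 6 (STO M2): stack=[12,0] mem=[0,0,19,0]
After op 7 (push 3): stack=[12,0,3] mem=[0,0,19,0]
After op 8 (pop): stack=[12,0] mem=[0,0,19,0]
After op 9 (swap): stack=[0,12] mem=[0,0,19,0]
After op 10 (+): stack=[12] mem=[0,0,19,0]
After op 11 (STO M1): stack=[empty] mem=[0,12,19,0]
After op 12 (RCL M2): stack=[19] mem=[0,12,19,0]
After op 13 (push 12): stack=[19,12] mem=[0,12,19,0]
After op 14 (*): stack=[228] mem=[0,12,19,0]
After op 15 (push 13): stack=[228,13] mem=[0,12,19,0]
After op 16 (/): stack=[17] mem=[0,12,19,0]

Answer: 17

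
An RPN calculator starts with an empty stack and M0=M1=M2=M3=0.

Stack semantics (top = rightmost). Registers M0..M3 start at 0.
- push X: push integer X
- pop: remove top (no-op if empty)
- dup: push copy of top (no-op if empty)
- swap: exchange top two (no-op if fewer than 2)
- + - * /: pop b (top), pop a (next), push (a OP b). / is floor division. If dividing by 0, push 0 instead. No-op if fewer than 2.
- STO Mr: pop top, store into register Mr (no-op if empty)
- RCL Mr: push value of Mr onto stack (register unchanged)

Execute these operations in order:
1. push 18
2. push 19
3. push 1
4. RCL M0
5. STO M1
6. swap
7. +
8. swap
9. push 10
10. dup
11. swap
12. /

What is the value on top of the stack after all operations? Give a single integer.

Answer: 1

Derivation:
After op 1 (push 18): stack=[18] mem=[0,0,0,0]
After op 2 (push 19): stack=[18,19] mem=[0,0,0,0]
After op 3 (push 1): stack=[18,19,1] mem=[0,0,0,0]
After op 4 (RCL M0): stack=[18,19,1,0] mem=[0,0,0,0]
After op 5 (STO M1): stack=[18,19,1] mem=[0,0,0,0]
After op 6 (swap): stack=[18,1,19] mem=[0,0,0,0]
After op 7 (+): stack=[18,20] mem=[0,0,0,0]
After op 8 (swap): stack=[20,18] mem=[0,0,0,0]
After op 9 (push 10): stack=[20,18,10] mem=[0,0,0,0]
After op 10 (dup): stack=[20,18,10,10] mem=[0,0,0,0]
After op 11 (swap): stack=[20,18,10,10] mem=[0,0,0,0]
After op 12 (/): stack=[20,18,1] mem=[0,0,0,0]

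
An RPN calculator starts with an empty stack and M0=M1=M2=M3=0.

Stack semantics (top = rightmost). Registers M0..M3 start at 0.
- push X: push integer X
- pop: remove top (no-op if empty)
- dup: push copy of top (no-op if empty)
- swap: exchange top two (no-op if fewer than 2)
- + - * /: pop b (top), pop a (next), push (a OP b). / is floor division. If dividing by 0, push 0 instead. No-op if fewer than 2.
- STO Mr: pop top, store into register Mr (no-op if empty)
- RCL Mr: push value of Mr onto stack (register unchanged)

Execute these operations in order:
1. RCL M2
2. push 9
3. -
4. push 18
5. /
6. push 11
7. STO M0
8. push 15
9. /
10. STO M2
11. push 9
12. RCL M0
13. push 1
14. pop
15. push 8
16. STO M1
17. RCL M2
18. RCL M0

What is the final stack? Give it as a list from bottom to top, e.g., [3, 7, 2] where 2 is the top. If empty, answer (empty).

After op 1 (RCL M2): stack=[0] mem=[0,0,0,0]
After op 2 (push 9): stack=[0,9] mem=[0,0,0,0]
After op 3 (-): stack=[-9] mem=[0,0,0,0]
After op 4 (push 18): stack=[-9,18] mem=[0,0,0,0]
After op 5 (/): stack=[-1] mem=[0,0,0,0]
After op 6 (push 11): stack=[-1,11] mem=[0,0,0,0]
After op 7 (STO M0): stack=[-1] mem=[11,0,0,0]
After op 8 (push 15): stack=[-1,15] mem=[11,0,0,0]
After op 9 (/): stack=[-1] mem=[11,0,0,0]
After op 10 (STO M2): stack=[empty] mem=[11,0,-1,0]
After op 11 (push 9): stack=[9] mem=[11,0,-1,0]
After op 12 (RCL M0): stack=[9,11] mem=[11,0,-1,0]
After op 13 (push 1): stack=[9,11,1] mem=[11,0,-1,0]
After op 14 (pop): stack=[9,11] mem=[11,0,-1,0]
After op 15 (push 8): stack=[9,11,8] mem=[11,0,-1,0]
After op 16 (STO M1): stack=[9,11] mem=[11,8,-1,0]
After op 17 (RCL M2): stack=[9,11,-1] mem=[11,8,-1,0]
After op 18 (RCL M0): stack=[9,11,-1,11] mem=[11,8,-1,0]

Answer: [9, 11, -1, 11]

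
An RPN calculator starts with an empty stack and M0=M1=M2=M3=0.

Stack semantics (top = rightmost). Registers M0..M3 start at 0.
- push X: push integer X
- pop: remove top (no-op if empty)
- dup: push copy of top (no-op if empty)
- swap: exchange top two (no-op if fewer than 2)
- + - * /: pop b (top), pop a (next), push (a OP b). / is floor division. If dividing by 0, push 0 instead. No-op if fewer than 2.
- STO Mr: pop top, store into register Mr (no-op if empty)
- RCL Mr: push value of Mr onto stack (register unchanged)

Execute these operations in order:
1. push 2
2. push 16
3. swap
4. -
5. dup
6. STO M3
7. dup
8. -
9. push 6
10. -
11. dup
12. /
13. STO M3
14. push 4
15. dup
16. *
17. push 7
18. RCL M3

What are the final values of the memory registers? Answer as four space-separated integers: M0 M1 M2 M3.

Answer: 0 0 0 1

Derivation:
After op 1 (push 2): stack=[2] mem=[0,0,0,0]
After op 2 (push 16): stack=[2,16] mem=[0,0,0,0]
After op 3 (swap): stack=[16,2] mem=[0,0,0,0]
After op 4 (-): stack=[14] mem=[0,0,0,0]
After op 5 (dup): stack=[14,14] mem=[0,0,0,0]
After op 6 (STO M3): stack=[14] mem=[0,0,0,14]
After op 7 (dup): stack=[14,14] mem=[0,0,0,14]
After op 8 (-): stack=[0] mem=[0,0,0,14]
After op 9 (push 6): stack=[0,6] mem=[0,0,0,14]
After op 10 (-): stack=[-6] mem=[0,0,0,14]
After op 11 (dup): stack=[-6,-6] mem=[0,0,0,14]
After op 12 (/): stack=[1] mem=[0,0,0,14]
After op 13 (STO M3): stack=[empty] mem=[0,0,0,1]
After op 14 (push 4): stack=[4] mem=[0,0,0,1]
After op 15 (dup): stack=[4,4] mem=[0,0,0,1]
After op 16 (*): stack=[16] mem=[0,0,0,1]
After op 17 (push 7): stack=[16,7] mem=[0,0,0,1]
After op 18 (RCL M3): stack=[16,7,1] mem=[0,0,0,1]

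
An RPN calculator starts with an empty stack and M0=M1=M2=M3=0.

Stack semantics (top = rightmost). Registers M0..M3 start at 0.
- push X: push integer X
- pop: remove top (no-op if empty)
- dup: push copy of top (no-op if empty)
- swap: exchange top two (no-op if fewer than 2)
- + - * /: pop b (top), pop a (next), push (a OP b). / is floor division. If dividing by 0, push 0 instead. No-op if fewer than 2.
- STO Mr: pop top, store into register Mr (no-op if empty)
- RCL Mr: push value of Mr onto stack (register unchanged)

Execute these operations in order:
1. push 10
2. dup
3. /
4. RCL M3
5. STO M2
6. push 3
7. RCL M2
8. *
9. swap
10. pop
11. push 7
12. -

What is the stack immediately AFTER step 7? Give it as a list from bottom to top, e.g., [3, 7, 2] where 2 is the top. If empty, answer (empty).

After op 1 (push 10): stack=[10] mem=[0,0,0,0]
After op 2 (dup): stack=[10,10] mem=[0,0,0,0]
After op 3 (/): stack=[1] mem=[0,0,0,0]
After op 4 (RCL M3): stack=[1,0] mem=[0,0,0,0]
After op 5 (STO M2): stack=[1] mem=[0,0,0,0]
After op 6 (push 3): stack=[1,3] mem=[0,0,0,0]
After op 7 (RCL M2): stack=[1,3,0] mem=[0,0,0,0]

[1, 3, 0]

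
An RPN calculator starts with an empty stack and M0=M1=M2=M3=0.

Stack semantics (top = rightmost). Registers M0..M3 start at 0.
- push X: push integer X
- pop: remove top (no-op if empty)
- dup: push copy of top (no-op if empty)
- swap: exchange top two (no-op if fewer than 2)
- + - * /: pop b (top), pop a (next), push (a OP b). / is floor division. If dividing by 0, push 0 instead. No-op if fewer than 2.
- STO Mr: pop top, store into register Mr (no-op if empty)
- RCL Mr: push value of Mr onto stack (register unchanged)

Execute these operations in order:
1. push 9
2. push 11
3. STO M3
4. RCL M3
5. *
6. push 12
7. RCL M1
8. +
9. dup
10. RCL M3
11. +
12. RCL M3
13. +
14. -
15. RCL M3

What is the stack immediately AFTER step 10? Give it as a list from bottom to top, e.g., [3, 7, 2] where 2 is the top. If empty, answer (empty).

After op 1 (push 9): stack=[9] mem=[0,0,0,0]
After op 2 (push 11): stack=[9,11] mem=[0,0,0,0]
After op 3 (STO M3): stack=[9] mem=[0,0,0,11]
After op 4 (RCL M3): stack=[9,11] mem=[0,0,0,11]
After op 5 (*): stack=[99] mem=[0,0,0,11]
After op 6 (push 12): stack=[99,12] mem=[0,0,0,11]
After op 7 (RCL M1): stack=[99,12,0] mem=[0,0,0,11]
After op 8 (+): stack=[99,12] mem=[0,0,0,11]
After op 9 (dup): stack=[99,12,12] mem=[0,0,0,11]
After op 10 (RCL M3): stack=[99,12,12,11] mem=[0,0,0,11]

[99, 12, 12, 11]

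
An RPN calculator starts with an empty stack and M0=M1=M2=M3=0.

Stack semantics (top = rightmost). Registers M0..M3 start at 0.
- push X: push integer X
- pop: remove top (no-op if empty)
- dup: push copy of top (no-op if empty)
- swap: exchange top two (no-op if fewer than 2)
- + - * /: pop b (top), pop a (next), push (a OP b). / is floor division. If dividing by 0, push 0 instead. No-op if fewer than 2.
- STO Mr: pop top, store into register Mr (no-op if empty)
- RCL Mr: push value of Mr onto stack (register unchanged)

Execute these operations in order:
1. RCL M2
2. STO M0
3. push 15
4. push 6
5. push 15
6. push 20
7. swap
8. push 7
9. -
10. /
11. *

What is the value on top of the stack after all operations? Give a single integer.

After op 1 (RCL M2): stack=[0] mem=[0,0,0,0]
After op 2 (STO M0): stack=[empty] mem=[0,0,0,0]
After op 3 (push 15): stack=[15] mem=[0,0,0,0]
After op 4 (push 6): stack=[15,6] mem=[0,0,0,0]
After op 5 (push 15): stack=[15,6,15] mem=[0,0,0,0]
After op 6 (push 20): stack=[15,6,15,20] mem=[0,0,0,0]
After op 7 (swap): stack=[15,6,20,15] mem=[0,0,0,0]
After op 8 (push 7): stack=[15,6,20,15,7] mem=[0,0,0,0]
After op 9 (-): stack=[15,6,20,8] mem=[0,0,0,0]
After op 10 (/): stack=[15,6,2] mem=[0,0,0,0]
After op 11 (*): stack=[15,12] mem=[0,0,0,0]

Answer: 12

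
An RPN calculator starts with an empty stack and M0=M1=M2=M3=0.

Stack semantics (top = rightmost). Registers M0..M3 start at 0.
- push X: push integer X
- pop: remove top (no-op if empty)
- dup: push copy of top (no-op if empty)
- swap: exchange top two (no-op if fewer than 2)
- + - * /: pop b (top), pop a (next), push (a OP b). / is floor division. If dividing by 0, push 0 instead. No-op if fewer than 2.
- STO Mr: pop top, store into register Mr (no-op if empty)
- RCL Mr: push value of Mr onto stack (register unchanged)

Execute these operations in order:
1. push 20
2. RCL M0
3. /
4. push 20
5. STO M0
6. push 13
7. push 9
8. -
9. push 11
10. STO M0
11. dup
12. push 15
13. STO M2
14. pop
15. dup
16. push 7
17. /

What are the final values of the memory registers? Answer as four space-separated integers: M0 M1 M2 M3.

Answer: 11 0 15 0

Derivation:
After op 1 (push 20): stack=[20] mem=[0,0,0,0]
After op 2 (RCL M0): stack=[20,0] mem=[0,0,0,0]
After op 3 (/): stack=[0] mem=[0,0,0,0]
After op 4 (push 20): stack=[0,20] mem=[0,0,0,0]
After op 5 (STO M0): stack=[0] mem=[20,0,0,0]
After op 6 (push 13): stack=[0,13] mem=[20,0,0,0]
After op 7 (push 9): stack=[0,13,9] mem=[20,0,0,0]
After op 8 (-): stack=[0,4] mem=[20,0,0,0]
After op 9 (push 11): stack=[0,4,11] mem=[20,0,0,0]
After op 10 (STO M0): stack=[0,4] mem=[11,0,0,0]
After op 11 (dup): stack=[0,4,4] mem=[11,0,0,0]
After op 12 (push 15): stack=[0,4,4,15] mem=[11,0,0,0]
After op 13 (STO M2): stack=[0,4,4] mem=[11,0,15,0]
After op 14 (pop): stack=[0,4] mem=[11,0,15,0]
After op 15 (dup): stack=[0,4,4] mem=[11,0,15,0]
After op 16 (push 7): stack=[0,4,4,7] mem=[11,0,15,0]
After op 17 (/): stack=[0,4,0] mem=[11,0,15,0]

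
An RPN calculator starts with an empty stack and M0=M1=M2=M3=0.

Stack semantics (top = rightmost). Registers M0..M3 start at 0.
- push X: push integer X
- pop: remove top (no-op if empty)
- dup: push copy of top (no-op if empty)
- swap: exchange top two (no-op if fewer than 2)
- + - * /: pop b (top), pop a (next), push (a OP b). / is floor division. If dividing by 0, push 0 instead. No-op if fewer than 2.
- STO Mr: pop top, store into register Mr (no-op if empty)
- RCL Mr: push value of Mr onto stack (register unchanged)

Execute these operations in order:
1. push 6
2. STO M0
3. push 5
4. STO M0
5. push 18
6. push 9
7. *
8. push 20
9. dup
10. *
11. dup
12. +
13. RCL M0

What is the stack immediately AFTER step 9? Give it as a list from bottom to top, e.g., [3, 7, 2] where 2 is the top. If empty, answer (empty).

After op 1 (push 6): stack=[6] mem=[0,0,0,0]
After op 2 (STO M0): stack=[empty] mem=[6,0,0,0]
After op 3 (push 5): stack=[5] mem=[6,0,0,0]
After op 4 (STO M0): stack=[empty] mem=[5,0,0,0]
After op 5 (push 18): stack=[18] mem=[5,0,0,0]
After op 6 (push 9): stack=[18,9] mem=[5,0,0,0]
After op 7 (*): stack=[162] mem=[5,0,0,0]
After op 8 (push 20): stack=[162,20] mem=[5,0,0,0]
After op 9 (dup): stack=[162,20,20] mem=[5,0,0,0]

[162, 20, 20]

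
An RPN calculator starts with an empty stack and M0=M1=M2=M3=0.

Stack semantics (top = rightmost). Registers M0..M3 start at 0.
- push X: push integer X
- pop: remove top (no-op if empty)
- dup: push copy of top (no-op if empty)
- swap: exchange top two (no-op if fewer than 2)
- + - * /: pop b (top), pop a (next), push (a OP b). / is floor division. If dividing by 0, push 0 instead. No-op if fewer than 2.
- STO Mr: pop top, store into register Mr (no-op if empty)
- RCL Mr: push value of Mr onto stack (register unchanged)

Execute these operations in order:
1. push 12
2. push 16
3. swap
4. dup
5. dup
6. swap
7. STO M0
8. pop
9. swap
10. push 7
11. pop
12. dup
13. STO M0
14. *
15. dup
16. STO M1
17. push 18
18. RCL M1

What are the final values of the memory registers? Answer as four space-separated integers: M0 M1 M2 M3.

Answer: 16 192 0 0

Derivation:
After op 1 (push 12): stack=[12] mem=[0,0,0,0]
After op 2 (push 16): stack=[12,16] mem=[0,0,0,0]
After op 3 (swap): stack=[16,12] mem=[0,0,0,0]
After op 4 (dup): stack=[16,12,12] mem=[0,0,0,0]
After op 5 (dup): stack=[16,12,12,12] mem=[0,0,0,0]
After op 6 (swap): stack=[16,12,12,12] mem=[0,0,0,0]
After op 7 (STO M0): stack=[16,12,12] mem=[12,0,0,0]
After op 8 (pop): stack=[16,12] mem=[12,0,0,0]
After op 9 (swap): stack=[12,16] mem=[12,0,0,0]
After op 10 (push 7): stack=[12,16,7] mem=[12,0,0,0]
After op 11 (pop): stack=[12,16] mem=[12,0,0,0]
After op 12 (dup): stack=[12,16,16] mem=[12,0,0,0]
After op 13 (STO M0): stack=[12,16] mem=[16,0,0,0]
After op 14 (*): stack=[192] mem=[16,0,0,0]
After op 15 (dup): stack=[192,192] mem=[16,0,0,0]
After op 16 (STO M1): stack=[192] mem=[16,192,0,0]
After op 17 (push 18): stack=[192,18] mem=[16,192,0,0]
After op 18 (RCL M1): stack=[192,18,192] mem=[16,192,0,0]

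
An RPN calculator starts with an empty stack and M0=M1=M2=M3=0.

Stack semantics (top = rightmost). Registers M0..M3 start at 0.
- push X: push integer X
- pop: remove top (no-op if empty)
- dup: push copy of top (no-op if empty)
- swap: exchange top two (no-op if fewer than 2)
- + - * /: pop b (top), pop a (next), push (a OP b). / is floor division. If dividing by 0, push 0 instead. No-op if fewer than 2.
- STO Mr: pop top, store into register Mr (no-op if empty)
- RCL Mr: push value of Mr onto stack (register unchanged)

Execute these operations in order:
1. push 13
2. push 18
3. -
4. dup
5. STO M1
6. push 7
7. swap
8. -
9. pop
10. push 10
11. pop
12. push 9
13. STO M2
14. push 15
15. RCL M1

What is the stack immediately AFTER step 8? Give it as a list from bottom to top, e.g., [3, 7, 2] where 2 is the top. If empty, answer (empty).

After op 1 (push 13): stack=[13] mem=[0,0,0,0]
After op 2 (push 18): stack=[13,18] mem=[0,0,0,0]
After op 3 (-): stack=[-5] mem=[0,0,0,0]
After op 4 (dup): stack=[-5,-5] mem=[0,0,0,0]
After op 5 (STO M1): stack=[-5] mem=[0,-5,0,0]
After op 6 (push 7): stack=[-5,7] mem=[0,-5,0,0]
After op 7 (swap): stack=[7,-5] mem=[0,-5,0,0]
After op 8 (-): stack=[12] mem=[0,-5,0,0]

[12]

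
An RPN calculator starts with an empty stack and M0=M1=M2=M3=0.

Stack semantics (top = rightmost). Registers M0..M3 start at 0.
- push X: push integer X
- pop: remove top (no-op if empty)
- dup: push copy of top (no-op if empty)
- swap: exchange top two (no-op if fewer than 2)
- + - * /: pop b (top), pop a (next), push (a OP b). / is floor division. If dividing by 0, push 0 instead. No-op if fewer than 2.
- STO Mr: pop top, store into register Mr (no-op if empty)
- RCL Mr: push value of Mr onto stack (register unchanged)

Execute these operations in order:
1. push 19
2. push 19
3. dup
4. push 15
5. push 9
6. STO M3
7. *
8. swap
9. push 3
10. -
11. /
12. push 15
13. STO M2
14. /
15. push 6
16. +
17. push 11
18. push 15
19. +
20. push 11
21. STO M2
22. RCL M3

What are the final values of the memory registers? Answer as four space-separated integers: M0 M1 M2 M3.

Answer: 0 0 11 9

Derivation:
After op 1 (push 19): stack=[19] mem=[0,0,0,0]
After op 2 (push 19): stack=[19,19] mem=[0,0,0,0]
After op 3 (dup): stack=[19,19,19] mem=[0,0,0,0]
After op 4 (push 15): stack=[19,19,19,15] mem=[0,0,0,0]
After op 5 (push 9): stack=[19,19,19,15,9] mem=[0,0,0,0]
After op 6 (STO M3): stack=[19,19,19,15] mem=[0,0,0,9]
After op 7 (*): stack=[19,19,285] mem=[0,0,0,9]
After op 8 (swap): stack=[19,285,19] mem=[0,0,0,9]
After op 9 (push 3): stack=[19,285,19,3] mem=[0,0,0,9]
After op 10 (-): stack=[19,285,16] mem=[0,0,0,9]
After op 11 (/): stack=[19,17] mem=[0,0,0,9]
After op 12 (push 15): stack=[19,17,15] mem=[0,0,0,9]
After op 13 (STO M2): stack=[19,17] mem=[0,0,15,9]
After op 14 (/): stack=[1] mem=[0,0,15,9]
After op 15 (push 6): stack=[1,6] mem=[0,0,15,9]
After op 16 (+): stack=[7] mem=[0,0,15,9]
After op 17 (push 11): stack=[7,11] mem=[0,0,15,9]
After op 18 (push 15): stack=[7,11,15] mem=[0,0,15,9]
After op 19 (+): stack=[7,26] mem=[0,0,15,9]
After op 20 (push 11): stack=[7,26,11] mem=[0,0,15,9]
After op 21 (STO M2): stack=[7,26] mem=[0,0,11,9]
After op 22 (RCL M3): stack=[7,26,9] mem=[0,0,11,9]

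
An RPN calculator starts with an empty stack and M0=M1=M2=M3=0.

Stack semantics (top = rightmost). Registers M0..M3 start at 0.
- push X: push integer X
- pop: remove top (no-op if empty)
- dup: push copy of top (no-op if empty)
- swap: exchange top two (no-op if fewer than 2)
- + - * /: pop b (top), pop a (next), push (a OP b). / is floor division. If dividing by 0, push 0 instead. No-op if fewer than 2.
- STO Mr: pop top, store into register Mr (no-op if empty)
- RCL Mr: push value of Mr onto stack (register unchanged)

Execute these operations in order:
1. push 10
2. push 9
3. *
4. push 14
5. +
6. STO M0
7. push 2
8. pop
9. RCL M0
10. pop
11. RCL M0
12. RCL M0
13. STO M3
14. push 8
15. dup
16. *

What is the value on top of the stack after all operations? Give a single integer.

Answer: 64

Derivation:
After op 1 (push 10): stack=[10] mem=[0,0,0,0]
After op 2 (push 9): stack=[10,9] mem=[0,0,0,0]
After op 3 (*): stack=[90] mem=[0,0,0,0]
After op 4 (push 14): stack=[90,14] mem=[0,0,0,0]
After op 5 (+): stack=[104] mem=[0,0,0,0]
After op 6 (STO M0): stack=[empty] mem=[104,0,0,0]
After op 7 (push 2): stack=[2] mem=[104,0,0,0]
After op 8 (pop): stack=[empty] mem=[104,0,0,0]
After op 9 (RCL M0): stack=[104] mem=[104,0,0,0]
After op 10 (pop): stack=[empty] mem=[104,0,0,0]
After op 11 (RCL M0): stack=[104] mem=[104,0,0,0]
After op 12 (RCL M0): stack=[104,104] mem=[104,0,0,0]
After op 13 (STO M3): stack=[104] mem=[104,0,0,104]
After op 14 (push 8): stack=[104,8] mem=[104,0,0,104]
After op 15 (dup): stack=[104,8,8] mem=[104,0,0,104]
After op 16 (*): stack=[104,64] mem=[104,0,0,104]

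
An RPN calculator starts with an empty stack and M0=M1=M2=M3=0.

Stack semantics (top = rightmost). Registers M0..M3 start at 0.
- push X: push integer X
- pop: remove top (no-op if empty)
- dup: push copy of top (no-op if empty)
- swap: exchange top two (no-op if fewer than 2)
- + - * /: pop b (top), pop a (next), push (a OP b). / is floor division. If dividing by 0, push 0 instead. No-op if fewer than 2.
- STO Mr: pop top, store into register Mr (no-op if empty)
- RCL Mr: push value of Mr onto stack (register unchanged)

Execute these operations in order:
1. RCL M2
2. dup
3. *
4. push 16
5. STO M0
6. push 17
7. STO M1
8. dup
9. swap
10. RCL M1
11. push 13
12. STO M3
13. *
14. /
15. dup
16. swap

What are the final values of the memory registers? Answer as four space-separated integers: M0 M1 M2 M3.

After op 1 (RCL M2): stack=[0] mem=[0,0,0,0]
After op 2 (dup): stack=[0,0] mem=[0,0,0,0]
After op 3 (*): stack=[0] mem=[0,0,0,0]
After op 4 (push 16): stack=[0,16] mem=[0,0,0,0]
After op 5 (STO M0): stack=[0] mem=[16,0,0,0]
After op 6 (push 17): stack=[0,17] mem=[16,0,0,0]
After op 7 (STO M1): stack=[0] mem=[16,17,0,0]
After op 8 (dup): stack=[0,0] mem=[16,17,0,0]
After op 9 (swap): stack=[0,0] mem=[16,17,0,0]
After op 10 (RCL M1): stack=[0,0,17] mem=[16,17,0,0]
After op 11 (push 13): stack=[0,0,17,13] mem=[16,17,0,0]
After op 12 (STO M3): stack=[0,0,17] mem=[16,17,0,13]
After op 13 (*): stack=[0,0] mem=[16,17,0,13]
After op 14 (/): stack=[0] mem=[16,17,0,13]
After op 15 (dup): stack=[0,0] mem=[16,17,0,13]
After op 16 (swap): stack=[0,0] mem=[16,17,0,13]

Answer: 16 17 0 13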